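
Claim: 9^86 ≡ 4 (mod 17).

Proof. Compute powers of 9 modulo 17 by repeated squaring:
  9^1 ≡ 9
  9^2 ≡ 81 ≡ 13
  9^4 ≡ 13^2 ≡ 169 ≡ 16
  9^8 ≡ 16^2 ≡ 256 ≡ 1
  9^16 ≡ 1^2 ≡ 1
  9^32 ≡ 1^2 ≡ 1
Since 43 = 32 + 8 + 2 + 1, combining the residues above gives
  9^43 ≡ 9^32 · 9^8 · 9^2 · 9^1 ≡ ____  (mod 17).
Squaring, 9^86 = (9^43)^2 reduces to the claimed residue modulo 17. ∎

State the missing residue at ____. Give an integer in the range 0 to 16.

9^32 · 9^8 · 9^2 · 9^1 ≡ 1 · 1 · 13 · 9 = 117.
117 mod 17 = 15, so 9^43 ≡ 15 (mod 17).

15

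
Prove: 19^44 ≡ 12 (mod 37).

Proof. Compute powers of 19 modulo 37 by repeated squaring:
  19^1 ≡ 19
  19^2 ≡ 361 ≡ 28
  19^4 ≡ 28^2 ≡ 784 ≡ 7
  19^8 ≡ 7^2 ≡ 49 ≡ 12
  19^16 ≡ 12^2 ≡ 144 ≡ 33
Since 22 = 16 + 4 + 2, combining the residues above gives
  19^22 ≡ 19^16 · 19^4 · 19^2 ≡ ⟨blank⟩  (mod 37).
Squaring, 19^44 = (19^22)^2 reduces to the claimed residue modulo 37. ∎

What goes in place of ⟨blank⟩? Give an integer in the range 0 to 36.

30

Multiply the listed residues: 33 · 7 · 28 = 231 → 6468.
Reducing modulo 37: 6468 = 174·37 + 30, so 19^22 ≡ 30.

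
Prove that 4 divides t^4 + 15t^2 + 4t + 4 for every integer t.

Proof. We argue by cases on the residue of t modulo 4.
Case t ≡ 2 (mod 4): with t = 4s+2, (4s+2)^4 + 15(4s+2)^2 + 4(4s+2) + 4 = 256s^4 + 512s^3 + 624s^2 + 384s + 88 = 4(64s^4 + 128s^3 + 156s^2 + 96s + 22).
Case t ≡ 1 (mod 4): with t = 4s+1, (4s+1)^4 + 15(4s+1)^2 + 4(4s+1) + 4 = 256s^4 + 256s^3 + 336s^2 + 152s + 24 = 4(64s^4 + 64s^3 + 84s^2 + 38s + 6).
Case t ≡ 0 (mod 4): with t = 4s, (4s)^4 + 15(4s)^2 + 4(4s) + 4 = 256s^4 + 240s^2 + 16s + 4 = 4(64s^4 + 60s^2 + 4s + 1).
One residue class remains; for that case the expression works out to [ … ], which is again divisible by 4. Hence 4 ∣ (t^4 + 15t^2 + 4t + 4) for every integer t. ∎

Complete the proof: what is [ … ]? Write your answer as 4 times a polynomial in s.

4(64s^4 + 192s^3 + 276s^2 + 202s + 58)

Only t ≡ 3 (mod 4) is unaccounted for. Put t = 4s+3:
(4s+3)^4 + 15(4s+3)^2 + 4(4s+3) + 4 expands to 256s^4 + 768s^3 + 1104s^2 + 808s + 232,
and factoring out 4 leaves 4(64s^4 + 192s^3 + 276s^2 + 202s + 58).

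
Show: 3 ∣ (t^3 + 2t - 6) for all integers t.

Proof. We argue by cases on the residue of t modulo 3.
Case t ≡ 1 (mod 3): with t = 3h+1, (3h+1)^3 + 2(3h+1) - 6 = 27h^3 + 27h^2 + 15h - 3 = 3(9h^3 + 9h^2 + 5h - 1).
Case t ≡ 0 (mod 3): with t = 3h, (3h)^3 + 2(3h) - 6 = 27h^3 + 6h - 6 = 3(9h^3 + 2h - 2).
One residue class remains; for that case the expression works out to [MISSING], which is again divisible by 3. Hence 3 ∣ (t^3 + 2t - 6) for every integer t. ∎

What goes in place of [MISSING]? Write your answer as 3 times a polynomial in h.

The residues treated are {1, 0}, so the missing case is t ≡ 2 (mod 3); write t = 3h+2.
Then (3h+2)^3 + 2(3h+2) - 6 = 27h^3 + 54h^2 + 42h + 6 = 3(9h^3 + 18h^2 + 14h + 2).

3(9h^3 + 18h^2 + 14h + 2)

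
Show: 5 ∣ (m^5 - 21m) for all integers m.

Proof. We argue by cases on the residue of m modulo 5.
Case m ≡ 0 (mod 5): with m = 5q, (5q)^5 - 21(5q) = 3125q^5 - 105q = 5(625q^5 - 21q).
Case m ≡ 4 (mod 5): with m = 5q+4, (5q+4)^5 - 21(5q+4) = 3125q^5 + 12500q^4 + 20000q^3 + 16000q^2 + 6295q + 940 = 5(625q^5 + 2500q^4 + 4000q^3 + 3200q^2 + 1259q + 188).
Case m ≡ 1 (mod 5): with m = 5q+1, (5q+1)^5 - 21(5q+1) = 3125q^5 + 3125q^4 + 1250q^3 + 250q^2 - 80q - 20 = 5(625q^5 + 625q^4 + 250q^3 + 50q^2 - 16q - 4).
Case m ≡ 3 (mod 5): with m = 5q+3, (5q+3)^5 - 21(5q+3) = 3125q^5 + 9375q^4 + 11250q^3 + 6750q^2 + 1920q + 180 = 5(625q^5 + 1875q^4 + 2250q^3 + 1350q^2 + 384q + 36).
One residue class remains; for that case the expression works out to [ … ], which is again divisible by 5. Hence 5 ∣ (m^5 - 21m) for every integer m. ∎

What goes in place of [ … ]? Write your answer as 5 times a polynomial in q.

Only m ≡ 2 (mod 5) is unaccounted for. Put m = 5q+2:
(5q+2)^5 - 21(5q+2) expands to 3125q^5 + 6250q^4 + 5000q^3 + 2000q^2 + 295q - 10,
and factoring out 5 leaves 5(625q^5 + 1250q^4 + 1000q^3 + 400q^2 + 59q - 2).

5(625q^5 + 1250q^4 + 1000q^3 + 400q^2 + 59q - 2)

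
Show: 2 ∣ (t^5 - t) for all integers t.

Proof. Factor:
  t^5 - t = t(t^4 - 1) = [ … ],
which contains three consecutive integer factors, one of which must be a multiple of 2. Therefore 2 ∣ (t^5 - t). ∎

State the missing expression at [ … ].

t^4 - 1 = (t^2 - 1)(t^2 + 1), and t^2 - 1 = (t-1)(t+1).
So t(t^4 - 1) = (t - 1)t(t + 1)(t^2 + 1).

(t - 1)t(t + 1)(t^2 + 1)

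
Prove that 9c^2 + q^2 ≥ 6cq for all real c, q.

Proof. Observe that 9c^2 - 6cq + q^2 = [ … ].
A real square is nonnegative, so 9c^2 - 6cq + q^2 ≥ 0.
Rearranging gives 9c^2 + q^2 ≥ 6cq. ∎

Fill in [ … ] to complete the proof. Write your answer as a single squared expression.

(3c - q)^2

The leading and trailing coefficients are 3^2 and 1^2, and 6 = 2·3·1, so the trinomial is (3c - q)^2.
Hence 9c^2 - 6cq + q^2 ≥ 0.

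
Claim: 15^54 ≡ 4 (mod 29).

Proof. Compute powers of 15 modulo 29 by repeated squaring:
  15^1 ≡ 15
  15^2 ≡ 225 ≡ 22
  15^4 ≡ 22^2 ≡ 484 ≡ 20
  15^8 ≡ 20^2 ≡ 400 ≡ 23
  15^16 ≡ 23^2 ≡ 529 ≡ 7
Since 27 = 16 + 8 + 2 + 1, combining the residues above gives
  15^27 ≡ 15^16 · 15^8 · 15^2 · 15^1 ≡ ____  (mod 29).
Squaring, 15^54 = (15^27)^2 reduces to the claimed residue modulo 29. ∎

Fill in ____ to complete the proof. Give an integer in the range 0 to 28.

2

Multiply the listed residues: 7 · 23 · 22 · 15 = 161 → 3542 → 53130.
Reducing modulo 29: 53130 = 1832·29 + 2, so 15^27 ≡ 2.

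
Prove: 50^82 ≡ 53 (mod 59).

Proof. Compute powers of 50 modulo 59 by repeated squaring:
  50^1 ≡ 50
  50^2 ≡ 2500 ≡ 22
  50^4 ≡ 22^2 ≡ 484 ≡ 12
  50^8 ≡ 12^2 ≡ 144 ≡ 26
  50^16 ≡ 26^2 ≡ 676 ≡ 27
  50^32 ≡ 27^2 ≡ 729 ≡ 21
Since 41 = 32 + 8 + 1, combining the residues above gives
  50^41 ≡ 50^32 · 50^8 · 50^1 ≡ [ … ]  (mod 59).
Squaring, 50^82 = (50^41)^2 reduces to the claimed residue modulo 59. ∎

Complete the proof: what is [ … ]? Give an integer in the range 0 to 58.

42

Multiply the listed residues: 21 · 26 · 50 = 546 → 27300.
Reducing modulo 59: 27300 = 462·59 + 42, so 50^41 ≡ 42.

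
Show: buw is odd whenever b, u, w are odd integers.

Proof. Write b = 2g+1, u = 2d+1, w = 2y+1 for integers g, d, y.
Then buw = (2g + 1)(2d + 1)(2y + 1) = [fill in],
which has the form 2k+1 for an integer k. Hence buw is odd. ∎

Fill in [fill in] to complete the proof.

(2g + 1)(2d + 1)(2y + 1) = 8dgy + 4dg + 4dy + 2d + 4gy + 2g + 2y + 1
= 2(4dgy + 2dg + 2dy + d + 2gy + g + y) + 1.
Since 4dgy + 2dg + 2dy + d + 2gy + g + y is an integer, the product is of the form 2k+1 for an integer k.

2(4dgy + 2dg + 2dy + d + 2gy + g + y) + 1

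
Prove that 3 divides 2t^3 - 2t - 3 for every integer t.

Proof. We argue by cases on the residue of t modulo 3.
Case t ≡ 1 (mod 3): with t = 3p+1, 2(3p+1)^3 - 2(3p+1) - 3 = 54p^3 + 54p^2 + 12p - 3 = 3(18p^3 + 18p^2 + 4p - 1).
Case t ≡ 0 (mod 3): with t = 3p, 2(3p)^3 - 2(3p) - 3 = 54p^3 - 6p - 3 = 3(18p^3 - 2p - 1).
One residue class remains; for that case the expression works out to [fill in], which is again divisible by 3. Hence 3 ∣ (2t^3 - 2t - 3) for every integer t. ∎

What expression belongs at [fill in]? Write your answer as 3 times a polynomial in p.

The residues treated are {1, 0}, so the missing case is t ≡ 2 (mod 3); write t = 3p+2.
Then 2(3p+2)^3 - 2(3p+2) - 3 = 54p^3 + 108p^2 + 66p + 9 = 3(18p^3 + 36p^2 + 22p + 3).

3(18p^3 + 36p^2 + 22p + 3)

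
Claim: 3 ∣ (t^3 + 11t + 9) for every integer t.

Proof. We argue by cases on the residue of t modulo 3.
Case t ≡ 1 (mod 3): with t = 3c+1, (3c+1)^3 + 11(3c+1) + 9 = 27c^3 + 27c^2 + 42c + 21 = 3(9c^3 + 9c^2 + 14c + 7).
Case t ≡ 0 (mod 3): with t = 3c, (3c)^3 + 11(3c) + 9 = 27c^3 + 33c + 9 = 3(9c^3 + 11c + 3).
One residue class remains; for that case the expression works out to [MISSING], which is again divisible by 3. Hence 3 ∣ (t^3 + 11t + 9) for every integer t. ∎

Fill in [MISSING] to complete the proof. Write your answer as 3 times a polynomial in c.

3(9c^3 + 18c^2 + 23c + 13)

The residues treated are {1, 0}, so the missing case is t ≡ 2 (mod 3); write t = 3c+2.
Then (3c+2)^3 + 11(3c+2) + 9 = 27c^3 + 54c^2 + 69c + 39 = 3(9c^3 + 18c^2 + 23c + 13).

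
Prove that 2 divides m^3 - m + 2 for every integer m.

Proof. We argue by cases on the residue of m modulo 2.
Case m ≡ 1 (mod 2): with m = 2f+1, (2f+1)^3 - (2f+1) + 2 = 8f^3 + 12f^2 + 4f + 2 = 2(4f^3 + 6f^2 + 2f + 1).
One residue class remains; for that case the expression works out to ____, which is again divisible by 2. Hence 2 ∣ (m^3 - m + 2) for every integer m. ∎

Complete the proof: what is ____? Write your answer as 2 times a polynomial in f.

Only m ≡ 0 (mod 2) is unaccounted for. Put m = 2f:
(2f)^3 - (2f) + 2 expands to 8f^3 - 2f + 2,
and factoring out 2 leaves 2(4f^3 - f + 1).

2(4f^3 - f + 1)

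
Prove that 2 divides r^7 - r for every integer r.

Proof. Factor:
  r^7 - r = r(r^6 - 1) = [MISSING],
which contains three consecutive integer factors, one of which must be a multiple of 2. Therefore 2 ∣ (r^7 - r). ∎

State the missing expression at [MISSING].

r^6 - 1 = (r^2 - 1)(r^4 + r^2 + 1), and r^2 - 1 = (r-1)(r+1).
So r(r^6 - 1) = (r - 1)r(r + 1)(r^4 + r^2 + 1).

(r - 1)r(r + 1)(r^4 + r^2 + 1)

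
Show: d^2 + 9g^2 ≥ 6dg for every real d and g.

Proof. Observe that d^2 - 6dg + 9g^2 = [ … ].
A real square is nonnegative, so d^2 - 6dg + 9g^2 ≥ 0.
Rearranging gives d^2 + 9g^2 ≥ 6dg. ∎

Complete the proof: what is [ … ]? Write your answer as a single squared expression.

The leading and trailing coefficients are 1^2 and 3^2, and 6 = 2·1·3, so the trinomial is (d - 3g)^2.
Hence d^2 - 6dg + 9g^2 ≥ 0.

(d - 3g)^2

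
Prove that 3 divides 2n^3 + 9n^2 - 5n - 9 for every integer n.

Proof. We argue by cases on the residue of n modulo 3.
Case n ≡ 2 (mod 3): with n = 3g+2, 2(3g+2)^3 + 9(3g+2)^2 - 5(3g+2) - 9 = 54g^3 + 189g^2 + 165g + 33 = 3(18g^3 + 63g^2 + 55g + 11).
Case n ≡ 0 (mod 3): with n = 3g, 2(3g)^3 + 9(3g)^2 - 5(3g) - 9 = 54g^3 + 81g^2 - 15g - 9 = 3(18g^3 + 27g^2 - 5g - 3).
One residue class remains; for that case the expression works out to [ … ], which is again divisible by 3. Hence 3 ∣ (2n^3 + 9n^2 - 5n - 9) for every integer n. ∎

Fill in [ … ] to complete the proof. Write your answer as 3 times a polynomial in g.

The residues treated are {2, 0}, so the missing case is n ≡ 1 (mod 3); write n = 3g+1.
Then 2(3g+1)^3 + 9(3g+1)^2 - 5(3g+1) - 9 = 54g^3 + 135g^2 + 57g - 3 = 3(18g^3 + 45g^2 + 19g - 1).

3(18g^3 + 45g^2 + 19g - 1)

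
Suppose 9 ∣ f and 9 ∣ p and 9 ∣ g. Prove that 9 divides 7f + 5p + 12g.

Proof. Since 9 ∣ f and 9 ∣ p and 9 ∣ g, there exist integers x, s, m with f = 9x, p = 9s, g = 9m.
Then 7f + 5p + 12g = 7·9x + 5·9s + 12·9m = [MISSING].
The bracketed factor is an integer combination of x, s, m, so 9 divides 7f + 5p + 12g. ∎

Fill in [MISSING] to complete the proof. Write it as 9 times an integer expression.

Pull the common 9 out of every term: 7·9x + 5·9s + 12·9m = 9(12m + 5s + 7x).
12m + 5s + 7x is an integer, which exhibits the divisibility.

9(12m + 5s + 7x)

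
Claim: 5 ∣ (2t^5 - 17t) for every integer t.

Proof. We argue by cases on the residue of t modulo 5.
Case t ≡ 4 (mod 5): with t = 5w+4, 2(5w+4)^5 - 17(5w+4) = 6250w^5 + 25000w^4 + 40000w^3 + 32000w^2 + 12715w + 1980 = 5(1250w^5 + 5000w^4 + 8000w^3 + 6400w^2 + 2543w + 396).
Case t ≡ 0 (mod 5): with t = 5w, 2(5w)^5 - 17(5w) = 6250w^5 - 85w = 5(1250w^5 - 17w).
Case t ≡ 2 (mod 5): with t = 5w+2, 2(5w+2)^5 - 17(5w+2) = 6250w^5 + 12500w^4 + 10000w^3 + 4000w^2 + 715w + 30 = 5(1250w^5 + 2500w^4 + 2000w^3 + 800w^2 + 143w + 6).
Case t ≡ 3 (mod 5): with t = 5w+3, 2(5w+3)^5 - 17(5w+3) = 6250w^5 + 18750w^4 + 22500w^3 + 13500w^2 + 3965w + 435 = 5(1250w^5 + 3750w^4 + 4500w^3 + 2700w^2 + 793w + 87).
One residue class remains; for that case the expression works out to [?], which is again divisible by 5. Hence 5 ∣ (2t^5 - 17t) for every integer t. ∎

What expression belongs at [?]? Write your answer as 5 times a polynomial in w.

Only t ≡ 1 (mod 5) is unaccounted for. Put t = 5w+1:
2(5w+1)^5 - 17(5w+1) expands to 6250w^5 + 6250w^4 + 2500w^3 + 500w^2 - 35w - 15,
and factoring out 5 leaves 5(1250w^5 + 1250w^4 + 500w^3 + 100w^2 - 7w - 3).

5(1250w^5 + 1250w^4 + 500w^3 + 100w^2 - 7w - 3)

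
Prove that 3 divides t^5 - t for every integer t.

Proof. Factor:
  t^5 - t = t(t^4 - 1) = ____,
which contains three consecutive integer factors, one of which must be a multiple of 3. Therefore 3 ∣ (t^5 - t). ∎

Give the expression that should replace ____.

(t - 1)t(t + 1)(t^2 + 1)

t^4 - 1 = (t^2 - 1)(t^2 + 1), and t^2 - 1 = (t-1)(t+1).
So t(t^4 - 1) = (t - 1)t(t + 1)(t^2 + 1).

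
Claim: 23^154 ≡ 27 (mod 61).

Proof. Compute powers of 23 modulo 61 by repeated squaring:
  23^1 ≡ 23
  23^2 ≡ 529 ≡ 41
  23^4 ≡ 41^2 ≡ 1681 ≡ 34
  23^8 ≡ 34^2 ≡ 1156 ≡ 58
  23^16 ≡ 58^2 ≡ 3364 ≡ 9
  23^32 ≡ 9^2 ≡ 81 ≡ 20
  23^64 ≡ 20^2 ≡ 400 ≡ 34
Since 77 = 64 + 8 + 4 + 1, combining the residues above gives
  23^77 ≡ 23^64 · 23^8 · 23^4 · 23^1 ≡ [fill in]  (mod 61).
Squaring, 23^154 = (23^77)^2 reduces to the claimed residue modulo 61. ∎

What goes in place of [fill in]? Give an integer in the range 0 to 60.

24

Multiply the listed residues: 34 · 58 · 34 · 23 = 1972 → 67048 → 1542104.
Reducing modulo 61: 1542104 = 25280·61 + 24, so 23^77 ≡ 24.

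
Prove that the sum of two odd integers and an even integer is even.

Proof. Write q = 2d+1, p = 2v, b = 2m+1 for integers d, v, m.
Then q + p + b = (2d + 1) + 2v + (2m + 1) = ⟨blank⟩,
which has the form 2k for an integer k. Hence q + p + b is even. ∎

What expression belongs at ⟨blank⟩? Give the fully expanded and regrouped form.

2(d + m + v + 1)

Expanding: (2d + 1) + 2v + (2m + 1) = 2d + 2m + 2v + 2.
Every term is even; pulling out the factor of 2 gives 2(d + m + v + 1).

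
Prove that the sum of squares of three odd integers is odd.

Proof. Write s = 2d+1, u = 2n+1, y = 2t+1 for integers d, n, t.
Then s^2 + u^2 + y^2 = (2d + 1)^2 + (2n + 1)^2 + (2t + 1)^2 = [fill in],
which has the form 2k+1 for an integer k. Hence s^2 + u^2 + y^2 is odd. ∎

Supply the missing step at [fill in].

(2d + 1)^2 + (2n + 1)^2 + (2t + 1)^2 = 4d^2 + 4d + 4n^2 + 4n + 4t^2 + 4t + 3
= 2(2d^2 + 2d + 2n^2 + 2n + 2t^2 + 2t + 1) + 1.
Since 2d^2 + 2d + 2n^2 + 2n + 2t^2 + 2t + 1 is an integer, the sum of squares is of the form 2k+1 for an integer k.

2(2d^2 + 2d + 2n^2 + 2n + 2t^2 + 2t + 1) + 1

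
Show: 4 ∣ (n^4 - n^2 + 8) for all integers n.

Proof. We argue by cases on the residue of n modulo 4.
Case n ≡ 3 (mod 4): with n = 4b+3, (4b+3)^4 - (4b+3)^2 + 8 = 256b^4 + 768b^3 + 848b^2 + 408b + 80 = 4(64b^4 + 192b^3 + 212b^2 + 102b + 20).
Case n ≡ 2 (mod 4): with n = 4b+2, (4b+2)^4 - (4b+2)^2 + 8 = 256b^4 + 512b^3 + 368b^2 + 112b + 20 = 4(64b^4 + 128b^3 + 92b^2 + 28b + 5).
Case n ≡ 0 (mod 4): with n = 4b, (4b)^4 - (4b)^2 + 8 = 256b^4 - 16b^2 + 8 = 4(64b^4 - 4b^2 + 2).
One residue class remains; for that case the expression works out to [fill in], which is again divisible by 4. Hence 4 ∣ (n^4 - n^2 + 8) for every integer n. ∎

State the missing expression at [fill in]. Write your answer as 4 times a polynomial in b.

4(64b^4 + 64b^3 + 20b^2 + 2b + 2)

The residues treated are {3, 2, 0}, so the missing case is n ≡ 1 (mod 4); write n = 4b+1.
Then (4b+1)^4 - (4b+1)^2 + 8 = 256b^4 + 256b^3 + 80b^2 + 8b + 8 = 4(64b^4 + 64b^3 + 20b^2 + 2b + 2).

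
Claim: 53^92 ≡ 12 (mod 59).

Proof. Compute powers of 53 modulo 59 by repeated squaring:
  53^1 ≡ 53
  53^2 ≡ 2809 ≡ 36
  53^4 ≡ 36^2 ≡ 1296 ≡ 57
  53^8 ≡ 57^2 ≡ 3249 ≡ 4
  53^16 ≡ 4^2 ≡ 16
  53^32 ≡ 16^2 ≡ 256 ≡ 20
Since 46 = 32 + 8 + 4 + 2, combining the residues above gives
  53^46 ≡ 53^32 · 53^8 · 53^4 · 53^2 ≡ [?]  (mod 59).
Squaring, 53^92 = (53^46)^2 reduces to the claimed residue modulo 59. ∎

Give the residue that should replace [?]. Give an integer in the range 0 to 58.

Multiply the listed residues: 20 · 4 · 57 · 36 = 80 → 4560 → 164160.
Reducing modulo 59: 164160 = 2782·59 + 22, so 53^46 ≡ 22.

22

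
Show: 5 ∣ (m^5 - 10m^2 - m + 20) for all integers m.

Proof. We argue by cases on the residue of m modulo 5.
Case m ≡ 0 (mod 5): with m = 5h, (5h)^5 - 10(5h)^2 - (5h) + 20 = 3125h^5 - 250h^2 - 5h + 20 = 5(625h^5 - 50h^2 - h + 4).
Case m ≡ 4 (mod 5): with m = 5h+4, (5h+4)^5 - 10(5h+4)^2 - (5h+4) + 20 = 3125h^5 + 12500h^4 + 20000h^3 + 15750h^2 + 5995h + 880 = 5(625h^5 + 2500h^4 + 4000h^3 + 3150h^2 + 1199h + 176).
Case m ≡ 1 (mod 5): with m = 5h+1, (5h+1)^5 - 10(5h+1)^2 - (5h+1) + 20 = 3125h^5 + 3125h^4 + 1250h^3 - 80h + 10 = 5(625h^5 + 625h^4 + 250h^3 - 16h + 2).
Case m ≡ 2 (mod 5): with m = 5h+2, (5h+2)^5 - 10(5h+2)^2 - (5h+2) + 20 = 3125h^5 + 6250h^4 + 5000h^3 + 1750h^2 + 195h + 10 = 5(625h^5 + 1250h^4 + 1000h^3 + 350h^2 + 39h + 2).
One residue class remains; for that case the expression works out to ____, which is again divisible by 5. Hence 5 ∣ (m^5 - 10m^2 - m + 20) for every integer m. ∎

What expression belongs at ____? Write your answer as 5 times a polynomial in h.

The residues treated are {0, 4, 1, 2}, so the missing case is m ≡ 3 (mod 5); write m = 5h+3.
Then (5h+3)^5 - 10(5h+3)^2 - (5h+3) + 20 = 3125h^5 + 9375h^4 + 11250h^3 + 6500h^2 + 1720h + 170 = 5(625h^5 + 1875h^4 + 2250h^3 + 1300h^2 + 344h + 34).

5(625h^5 + 1875h^4 + 2250h^3 + 1300h^2 + 344h + 34)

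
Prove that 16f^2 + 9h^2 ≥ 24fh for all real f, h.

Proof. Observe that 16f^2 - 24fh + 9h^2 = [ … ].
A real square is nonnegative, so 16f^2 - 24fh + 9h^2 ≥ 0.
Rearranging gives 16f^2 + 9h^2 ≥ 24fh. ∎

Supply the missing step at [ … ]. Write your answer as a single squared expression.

(4f - 3h)^2

The leading and trailing coefficients are 4^2 and 3^2, and 24 = 2·4·3, so the trinomial is (4f - 3h)^2.
Hence 16f^2 - 24fh + 9h^2 ≥ 0.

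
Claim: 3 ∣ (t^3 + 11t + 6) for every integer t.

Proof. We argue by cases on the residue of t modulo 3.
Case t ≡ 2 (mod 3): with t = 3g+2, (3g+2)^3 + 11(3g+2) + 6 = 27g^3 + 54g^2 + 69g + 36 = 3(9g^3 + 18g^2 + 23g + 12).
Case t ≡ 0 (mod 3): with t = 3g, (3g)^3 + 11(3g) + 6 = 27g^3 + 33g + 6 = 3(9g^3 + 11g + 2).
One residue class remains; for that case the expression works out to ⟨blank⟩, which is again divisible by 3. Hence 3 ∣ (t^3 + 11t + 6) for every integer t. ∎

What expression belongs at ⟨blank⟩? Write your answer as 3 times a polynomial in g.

3(9g^3 + 9g^2 + 14g + 6)

Only t ≡ 1 (mod 3) is unaccounted for. Put t = 3g+1:
(3g+1)^3 + 11(3g+1) + 6 expands to 27g^3 + 27g^2 + 42g + 18,
and factoring out 3 leaves 3(9g^3 + 9g^2 + 14g + 6).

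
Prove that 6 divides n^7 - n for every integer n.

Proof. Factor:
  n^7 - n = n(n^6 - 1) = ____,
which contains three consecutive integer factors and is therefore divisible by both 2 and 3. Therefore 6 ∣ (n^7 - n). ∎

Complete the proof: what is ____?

(n - 1)n(n + 1)(n^4 + n^2 + 1)

n^6 - 1 = (n^2 - 1)(n^4 + n^2 + 1), and n^2 - 1 = (n-1)(n+1).
So n(n^6 - 1) = (n - 1)n(n + 1)(n^4 + n^2 + 1).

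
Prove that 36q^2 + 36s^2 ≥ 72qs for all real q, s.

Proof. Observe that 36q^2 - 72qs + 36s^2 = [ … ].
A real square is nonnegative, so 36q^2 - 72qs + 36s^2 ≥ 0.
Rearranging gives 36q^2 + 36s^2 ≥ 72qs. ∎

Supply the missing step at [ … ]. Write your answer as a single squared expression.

36q^2 - 72qs + 36s^2 is a perfect-square trinomial: the outer terms are (6q)^2 and (6s)^2, and the cross term is -2·6q·6s.
So 36q^2 - 72qs + 36s^2 = (6q - 6s)^2 ≥ 0.

(6q - 6s)^2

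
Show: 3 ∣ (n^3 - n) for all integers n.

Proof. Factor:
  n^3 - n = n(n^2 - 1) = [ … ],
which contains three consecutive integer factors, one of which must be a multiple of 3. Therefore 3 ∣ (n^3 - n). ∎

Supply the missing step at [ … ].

(n - 1)n(n + 1)

n(n^2 - 1) = n(n - 1)(n + 1) = (n - 1)n(n + 1).
These three factors are consecutive integers, so their product is divisible by 3.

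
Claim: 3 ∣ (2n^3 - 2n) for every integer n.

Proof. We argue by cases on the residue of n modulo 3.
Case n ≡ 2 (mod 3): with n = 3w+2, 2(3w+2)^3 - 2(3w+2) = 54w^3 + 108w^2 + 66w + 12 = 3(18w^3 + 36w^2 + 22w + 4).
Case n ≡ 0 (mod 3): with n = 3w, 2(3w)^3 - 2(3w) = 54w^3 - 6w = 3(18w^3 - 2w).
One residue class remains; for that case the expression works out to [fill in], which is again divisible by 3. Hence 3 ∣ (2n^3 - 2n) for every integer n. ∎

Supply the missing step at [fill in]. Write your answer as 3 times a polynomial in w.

Only n ≡ 1 (mod 3) is unaccounted for. Put n = 3w+1:
2(3w+1)^3 - 2(3w+1) expands to 54w^3 + 54w^2 + 12w,
and factoring out 3 leaves 3(18w^3 + 18w^2 + 4w).

3(18w^3 + 18w^2 + 4w)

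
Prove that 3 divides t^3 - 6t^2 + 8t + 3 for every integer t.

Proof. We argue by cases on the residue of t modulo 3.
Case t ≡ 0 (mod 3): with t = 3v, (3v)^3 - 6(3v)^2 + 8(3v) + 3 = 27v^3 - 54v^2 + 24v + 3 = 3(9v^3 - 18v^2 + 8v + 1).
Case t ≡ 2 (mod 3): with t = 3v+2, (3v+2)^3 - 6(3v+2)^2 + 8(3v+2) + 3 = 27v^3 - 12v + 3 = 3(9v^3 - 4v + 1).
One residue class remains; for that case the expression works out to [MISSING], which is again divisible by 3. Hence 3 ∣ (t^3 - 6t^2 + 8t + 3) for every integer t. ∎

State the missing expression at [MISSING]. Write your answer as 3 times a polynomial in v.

The residues treated are {0, 2}, so the missing case is t ≡ 1 (mod 3); write t = 3v+1.
Then (3v+1)^3 - 6(3v+1)^2 + 8(3v+1) + 3 = 27v^3 - 27v^2 - 3v + 6 = 3(9v^3 - 9v^2 - v + 2).

3(9v^3 - 9v^2 - v + 2)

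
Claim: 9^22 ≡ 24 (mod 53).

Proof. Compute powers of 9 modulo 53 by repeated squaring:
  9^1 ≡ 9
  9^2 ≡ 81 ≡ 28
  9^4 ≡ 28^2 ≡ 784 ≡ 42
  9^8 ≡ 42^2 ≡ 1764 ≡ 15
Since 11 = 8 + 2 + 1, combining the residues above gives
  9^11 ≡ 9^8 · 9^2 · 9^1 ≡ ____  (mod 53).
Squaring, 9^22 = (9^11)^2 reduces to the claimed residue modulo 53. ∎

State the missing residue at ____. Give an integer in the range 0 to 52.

Multiply the listed residues: 15 · 28 · 9 = 420 → 3780.
Reducing modulo 53: 3780 = 71·53 + 17, so 9^11 ≡ 17.

17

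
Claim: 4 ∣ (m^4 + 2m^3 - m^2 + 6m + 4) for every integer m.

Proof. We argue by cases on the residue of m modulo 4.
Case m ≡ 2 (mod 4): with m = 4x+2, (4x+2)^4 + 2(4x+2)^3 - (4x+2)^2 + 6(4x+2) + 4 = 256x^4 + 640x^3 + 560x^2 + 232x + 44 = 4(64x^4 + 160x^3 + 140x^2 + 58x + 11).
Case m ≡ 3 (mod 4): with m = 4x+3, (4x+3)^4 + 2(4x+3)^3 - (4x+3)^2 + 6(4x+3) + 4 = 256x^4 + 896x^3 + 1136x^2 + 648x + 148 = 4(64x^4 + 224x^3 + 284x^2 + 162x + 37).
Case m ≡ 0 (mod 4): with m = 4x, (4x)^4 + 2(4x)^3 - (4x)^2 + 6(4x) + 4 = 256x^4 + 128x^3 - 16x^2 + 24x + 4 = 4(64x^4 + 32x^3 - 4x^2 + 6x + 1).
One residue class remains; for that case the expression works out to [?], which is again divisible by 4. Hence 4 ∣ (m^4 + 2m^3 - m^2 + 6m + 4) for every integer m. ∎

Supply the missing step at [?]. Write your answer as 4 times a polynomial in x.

4(64x^4 + 96x^3 + 44x^2 + 14x + 3)

Only m ≡ 1 (mod 4) is unaccounted for. Put m = 4x+1:
(4x+1)^4 + 2(4x+1)^3 - (4x+1)^2 + 6(4x+1) + 4 expands to 256x^4 + 384x^3 + 176x^2 + 56x + 12,
and factoring out 4 leaves 4(64x^4 + 96x^3 + 44x^2 + 14x + 3).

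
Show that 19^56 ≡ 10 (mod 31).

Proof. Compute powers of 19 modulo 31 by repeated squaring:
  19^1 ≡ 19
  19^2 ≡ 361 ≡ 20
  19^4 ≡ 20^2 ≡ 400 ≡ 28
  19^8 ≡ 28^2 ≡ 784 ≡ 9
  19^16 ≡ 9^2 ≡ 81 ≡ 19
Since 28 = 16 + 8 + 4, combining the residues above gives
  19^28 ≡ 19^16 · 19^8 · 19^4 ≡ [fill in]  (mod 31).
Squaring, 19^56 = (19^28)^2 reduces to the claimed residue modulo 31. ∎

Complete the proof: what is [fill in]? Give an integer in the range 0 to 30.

14

Multiply the listed residues: 19 · 9 · 28 = 171 → 4788.
Reducing modulo 31: 4788 = 154·31 + 14, so 19^28 ≡ 14.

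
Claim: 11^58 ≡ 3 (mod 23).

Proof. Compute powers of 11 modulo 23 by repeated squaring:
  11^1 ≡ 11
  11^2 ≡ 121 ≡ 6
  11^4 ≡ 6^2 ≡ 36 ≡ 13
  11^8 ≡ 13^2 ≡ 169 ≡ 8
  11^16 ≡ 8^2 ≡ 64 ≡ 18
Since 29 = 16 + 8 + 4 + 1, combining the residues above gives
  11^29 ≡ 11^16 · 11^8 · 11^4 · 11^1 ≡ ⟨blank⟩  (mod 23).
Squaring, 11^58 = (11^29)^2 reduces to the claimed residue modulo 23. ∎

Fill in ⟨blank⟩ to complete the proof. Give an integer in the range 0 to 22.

Multiply the listed residues: 18 · 8 · 13 · 11 = 144 → 1872 → 20592.
Reducing modulo 23: 20592 = 895·23 + 7, so 11^29 ≡ 7.

7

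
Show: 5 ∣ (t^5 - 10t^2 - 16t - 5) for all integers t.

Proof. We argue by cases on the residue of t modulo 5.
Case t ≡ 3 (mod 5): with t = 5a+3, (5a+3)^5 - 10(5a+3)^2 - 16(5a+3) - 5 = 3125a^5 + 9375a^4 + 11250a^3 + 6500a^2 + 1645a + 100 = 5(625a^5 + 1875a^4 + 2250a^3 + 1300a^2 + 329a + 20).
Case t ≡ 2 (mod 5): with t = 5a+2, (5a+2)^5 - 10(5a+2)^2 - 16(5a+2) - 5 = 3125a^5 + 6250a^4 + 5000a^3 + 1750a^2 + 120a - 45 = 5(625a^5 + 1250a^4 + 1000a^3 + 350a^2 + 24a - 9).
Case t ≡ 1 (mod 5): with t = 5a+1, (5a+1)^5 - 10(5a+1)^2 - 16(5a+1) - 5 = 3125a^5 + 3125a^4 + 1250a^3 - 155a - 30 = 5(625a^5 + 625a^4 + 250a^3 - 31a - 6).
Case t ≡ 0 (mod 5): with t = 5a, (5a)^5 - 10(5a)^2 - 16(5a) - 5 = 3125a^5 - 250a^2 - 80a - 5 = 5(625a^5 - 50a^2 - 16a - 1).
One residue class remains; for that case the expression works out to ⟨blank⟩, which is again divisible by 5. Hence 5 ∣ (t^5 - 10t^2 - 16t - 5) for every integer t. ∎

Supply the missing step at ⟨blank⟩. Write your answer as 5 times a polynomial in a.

5(625a^5 + 2500a^4 + 4000a^3 + 3150a^2 + 1184a + 159)

Only t ≡ 4 (mod 5) is unaccounted for. Put t = 5a+4:
(5a+4)^5 - 10(5a+4)^2 - 16(5a+4) - 5 expands to 3125a^5 + 12500a^4 + 20000a^3 + 15750a^2 + 5920a + 795,
and factoring out 5 leaves 5(625a^5 + 2500a^4 + 4000a^3 + 3150a^2 + 1184a + 159).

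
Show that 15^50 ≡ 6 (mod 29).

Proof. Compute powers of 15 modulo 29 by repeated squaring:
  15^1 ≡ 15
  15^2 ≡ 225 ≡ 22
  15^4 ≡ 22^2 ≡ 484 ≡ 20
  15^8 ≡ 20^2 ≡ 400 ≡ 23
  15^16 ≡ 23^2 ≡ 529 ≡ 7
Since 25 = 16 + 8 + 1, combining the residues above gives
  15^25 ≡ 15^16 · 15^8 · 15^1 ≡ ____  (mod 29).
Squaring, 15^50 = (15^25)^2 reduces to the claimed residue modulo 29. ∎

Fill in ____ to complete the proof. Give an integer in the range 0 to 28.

8

15^16 · 15^8 · 15^1 ≡ 7 · 23 · 15 = 2415.
2415 mod 29 = 8, so 15^25 ≡ 8 (mod 29).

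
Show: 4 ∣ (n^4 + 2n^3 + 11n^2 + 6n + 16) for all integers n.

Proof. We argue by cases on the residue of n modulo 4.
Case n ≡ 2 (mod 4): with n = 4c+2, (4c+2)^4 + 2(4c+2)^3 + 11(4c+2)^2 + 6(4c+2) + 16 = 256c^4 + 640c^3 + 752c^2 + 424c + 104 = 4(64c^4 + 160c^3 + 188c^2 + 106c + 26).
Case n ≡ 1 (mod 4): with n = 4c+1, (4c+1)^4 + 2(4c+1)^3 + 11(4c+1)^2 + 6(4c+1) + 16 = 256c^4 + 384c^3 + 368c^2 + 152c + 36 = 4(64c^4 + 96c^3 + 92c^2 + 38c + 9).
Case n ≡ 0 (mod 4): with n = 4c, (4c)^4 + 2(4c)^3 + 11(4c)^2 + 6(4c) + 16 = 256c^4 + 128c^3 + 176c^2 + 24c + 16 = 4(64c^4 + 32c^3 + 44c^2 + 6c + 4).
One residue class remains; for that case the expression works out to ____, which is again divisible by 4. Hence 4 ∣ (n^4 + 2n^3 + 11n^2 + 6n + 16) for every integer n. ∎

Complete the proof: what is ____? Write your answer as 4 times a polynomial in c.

The residues treated are {2, 1, 0}, so the missing case is n ≡ 3 (mod 4); write n = 4c+3.
Then (4c+3)^4 + 2(4c+3)^3 + 11(4c+3)^2 + 6(4c+3) + 16 = 256c^4 + 896c^3 + 1328c^2 + 936c + 268 = 4(64c^4 + 224c^3 + 332c^2 + 234c + 67).

4(64c^4 + 224c^3 + 332c^2 + 234c + 67)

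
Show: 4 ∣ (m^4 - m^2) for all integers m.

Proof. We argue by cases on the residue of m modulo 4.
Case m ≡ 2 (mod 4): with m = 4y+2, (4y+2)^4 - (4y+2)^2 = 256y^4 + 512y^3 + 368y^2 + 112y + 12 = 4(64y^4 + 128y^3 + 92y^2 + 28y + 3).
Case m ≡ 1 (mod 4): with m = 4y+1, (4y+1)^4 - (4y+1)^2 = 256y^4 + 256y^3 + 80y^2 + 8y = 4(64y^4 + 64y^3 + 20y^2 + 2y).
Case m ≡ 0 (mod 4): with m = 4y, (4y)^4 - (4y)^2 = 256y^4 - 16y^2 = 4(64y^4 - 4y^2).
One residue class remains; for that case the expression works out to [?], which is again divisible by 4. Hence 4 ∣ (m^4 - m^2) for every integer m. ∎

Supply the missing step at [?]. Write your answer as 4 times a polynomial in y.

4(64y^4 + 192y^3 + 212y^2 + 102y + 18)

The residues treated are {2, 1, 0}, so the missing case is m ≡ 3 (mod 4); write m = 4y+3.
Then (4y+3)^4 - (4y+3)^2 = 256y^4 + 768y^3 + 848y^2 + 408y + 72 = 4(64y^4 + 192y^3 + 212y^2 + 102y + 18).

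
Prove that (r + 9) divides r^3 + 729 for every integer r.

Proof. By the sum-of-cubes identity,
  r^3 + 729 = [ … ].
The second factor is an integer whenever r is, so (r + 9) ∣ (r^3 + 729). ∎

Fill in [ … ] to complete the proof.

(r + 9)(r^2 - 9r + 81)

Polynomial division of r^3 + 729 by r + 9 leaves remainder 0 and quotient r^2 - 9r + 81.
Hence r^3 + 729 = (r + 9)(r^2 - 9r + 81).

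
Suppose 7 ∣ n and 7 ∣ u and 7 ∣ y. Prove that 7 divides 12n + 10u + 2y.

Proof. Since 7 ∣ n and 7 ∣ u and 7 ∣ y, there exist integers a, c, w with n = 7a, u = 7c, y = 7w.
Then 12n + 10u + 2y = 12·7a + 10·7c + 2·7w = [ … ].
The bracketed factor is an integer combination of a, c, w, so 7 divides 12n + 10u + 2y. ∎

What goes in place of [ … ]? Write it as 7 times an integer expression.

Pull the common 7 out of every term: 12·7a + 10·7c + 2·7w = 7(12a + 10c + 2w).
12a + 10c + 2w is an integer, which exhibits the divisibility.

7(12a + 10c + 2w)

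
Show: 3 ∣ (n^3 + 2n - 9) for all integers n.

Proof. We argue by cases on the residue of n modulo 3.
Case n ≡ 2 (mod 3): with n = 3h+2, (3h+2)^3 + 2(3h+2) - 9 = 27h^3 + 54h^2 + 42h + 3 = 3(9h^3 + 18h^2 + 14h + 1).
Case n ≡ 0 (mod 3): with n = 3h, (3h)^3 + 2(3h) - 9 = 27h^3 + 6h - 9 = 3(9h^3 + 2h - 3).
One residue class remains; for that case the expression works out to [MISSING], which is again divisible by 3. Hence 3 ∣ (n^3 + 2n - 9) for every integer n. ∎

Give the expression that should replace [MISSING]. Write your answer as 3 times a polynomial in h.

3(9h^3 + 9h^2 + 5h - 2)

Only n ≡ 1 (mod 3) is unaccounted for. Put n = 3h+1:
(3h+1)^3 + 2(3h+1) - 9 expands to 27h^3 + 27h^2 + 15h - 6,
and factoring out 3 leaves 3(9h^3 + 9h^2 + 5h - 2).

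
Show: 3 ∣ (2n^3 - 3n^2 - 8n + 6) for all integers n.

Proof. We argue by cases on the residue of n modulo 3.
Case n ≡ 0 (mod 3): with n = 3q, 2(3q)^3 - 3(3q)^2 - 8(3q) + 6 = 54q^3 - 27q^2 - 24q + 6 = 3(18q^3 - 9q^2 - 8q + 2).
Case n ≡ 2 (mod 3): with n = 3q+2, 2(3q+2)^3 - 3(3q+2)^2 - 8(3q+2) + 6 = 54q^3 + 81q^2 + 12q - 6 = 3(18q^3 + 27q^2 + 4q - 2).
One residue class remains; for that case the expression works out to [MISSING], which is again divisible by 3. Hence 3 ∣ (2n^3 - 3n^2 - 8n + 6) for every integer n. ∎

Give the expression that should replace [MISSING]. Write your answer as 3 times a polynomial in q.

3(18q^3 + 9q^2 - 8q - 1)

The residues treated are {0, 2}, so the missing case is n ≡ 1 (mod 3); write n = 3q+1.
Then 2(3q+1)^3 - 3(3q+1)^2 - 8(3q+1) + 6 = 54q^3 + 27q^2 - 24q - 3 = 3(18q^3 + 9q^2 - 8q - 1).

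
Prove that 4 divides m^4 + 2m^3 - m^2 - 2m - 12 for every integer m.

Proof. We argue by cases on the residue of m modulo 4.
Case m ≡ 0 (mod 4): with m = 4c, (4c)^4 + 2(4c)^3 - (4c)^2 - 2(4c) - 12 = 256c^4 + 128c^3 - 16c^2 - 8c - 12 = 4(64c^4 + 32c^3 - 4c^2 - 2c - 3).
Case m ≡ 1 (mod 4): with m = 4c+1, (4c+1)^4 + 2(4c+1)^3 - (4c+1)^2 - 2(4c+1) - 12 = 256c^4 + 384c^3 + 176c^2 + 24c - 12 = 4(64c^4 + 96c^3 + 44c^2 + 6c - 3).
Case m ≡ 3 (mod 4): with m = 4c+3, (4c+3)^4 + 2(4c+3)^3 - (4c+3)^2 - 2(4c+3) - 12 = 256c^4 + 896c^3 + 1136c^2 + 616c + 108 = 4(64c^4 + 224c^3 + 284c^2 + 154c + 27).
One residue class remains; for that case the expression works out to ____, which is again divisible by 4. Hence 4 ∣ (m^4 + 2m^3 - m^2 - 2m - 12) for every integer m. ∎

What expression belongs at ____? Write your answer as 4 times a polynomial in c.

4(64c^4 + 160c^3 + 140c^2 + 50c + 3)

Only m ≡ 2 (mod 4) is unaccounted for. Put m = 4c+2:
(4c+2)^4 + 2(4c+2)^3 - (4c+2)^2 - 2(4c+2) - 12 expands to 256c^4 + 640c^3 + 560c^2 + 200c + 12,
and factoring out 4 leaves 4(64c^4 + 160c^3 + 140c^2 + 50c + 3).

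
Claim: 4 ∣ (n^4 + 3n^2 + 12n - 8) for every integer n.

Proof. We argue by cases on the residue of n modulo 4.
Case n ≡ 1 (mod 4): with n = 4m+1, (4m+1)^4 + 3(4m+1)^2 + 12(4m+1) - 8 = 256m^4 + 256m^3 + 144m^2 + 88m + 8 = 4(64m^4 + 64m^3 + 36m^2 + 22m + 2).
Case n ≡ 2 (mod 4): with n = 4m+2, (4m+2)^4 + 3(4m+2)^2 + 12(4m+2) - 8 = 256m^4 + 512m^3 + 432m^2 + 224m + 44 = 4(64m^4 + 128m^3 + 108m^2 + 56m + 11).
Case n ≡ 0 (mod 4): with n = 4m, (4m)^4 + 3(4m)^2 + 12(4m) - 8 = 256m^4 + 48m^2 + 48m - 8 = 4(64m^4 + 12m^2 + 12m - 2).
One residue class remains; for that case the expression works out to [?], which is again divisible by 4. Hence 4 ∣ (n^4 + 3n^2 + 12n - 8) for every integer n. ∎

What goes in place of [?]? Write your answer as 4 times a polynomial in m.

The residues treated are {1, 2, 0}, so the missing case is n ≡ 3 (mod 4); write n = 4m+3.
Then (4m+3)^4 + 3(4m+3)^2 + 12(4m+3) - 8 = 256m^4 + 768m^3 + 912m^2 + 552m + 136 = 4(64m^4 + 192m^3 + 228m^2 + 138m + 34).

4(64m^4 + 192m^3 + 228m^2 + 138m + 34)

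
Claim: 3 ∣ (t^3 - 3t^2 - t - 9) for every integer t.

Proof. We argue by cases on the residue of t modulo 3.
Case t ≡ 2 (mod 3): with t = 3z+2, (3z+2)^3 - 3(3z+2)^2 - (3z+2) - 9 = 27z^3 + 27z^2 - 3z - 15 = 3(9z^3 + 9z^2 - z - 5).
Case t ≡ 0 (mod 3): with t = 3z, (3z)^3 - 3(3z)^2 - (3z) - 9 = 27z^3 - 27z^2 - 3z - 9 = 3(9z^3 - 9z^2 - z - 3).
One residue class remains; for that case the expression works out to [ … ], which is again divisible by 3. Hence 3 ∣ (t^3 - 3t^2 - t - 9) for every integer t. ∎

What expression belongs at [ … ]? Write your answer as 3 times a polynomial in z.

3(9z^3 - 4z - 4)

Only t ≡ 1 (mod 3) is unaccounted for. Put t = 3z+1:
(3z+1)^3 - 3(3z+1)^2 - (3z+1) - 9 expands to 27z^3 - 12z - 12,
and factoring out 3 leaves 3(9z^3 - 4z - 4).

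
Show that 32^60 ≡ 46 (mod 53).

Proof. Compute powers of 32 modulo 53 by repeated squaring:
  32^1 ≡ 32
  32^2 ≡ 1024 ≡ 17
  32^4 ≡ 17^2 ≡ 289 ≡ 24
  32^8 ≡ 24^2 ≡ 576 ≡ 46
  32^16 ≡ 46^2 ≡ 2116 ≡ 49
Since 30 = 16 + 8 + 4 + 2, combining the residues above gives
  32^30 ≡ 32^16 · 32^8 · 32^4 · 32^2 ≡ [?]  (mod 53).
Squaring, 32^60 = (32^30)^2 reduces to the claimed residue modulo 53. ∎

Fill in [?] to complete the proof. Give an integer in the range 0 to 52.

29

32^16 · 32^8 · 32^4 · 32^2 ≡ 49 · 46 · 24 · 17 = 919632.
919632 mod 53 = 29, so 32^30 ≡ 29 (mod 53).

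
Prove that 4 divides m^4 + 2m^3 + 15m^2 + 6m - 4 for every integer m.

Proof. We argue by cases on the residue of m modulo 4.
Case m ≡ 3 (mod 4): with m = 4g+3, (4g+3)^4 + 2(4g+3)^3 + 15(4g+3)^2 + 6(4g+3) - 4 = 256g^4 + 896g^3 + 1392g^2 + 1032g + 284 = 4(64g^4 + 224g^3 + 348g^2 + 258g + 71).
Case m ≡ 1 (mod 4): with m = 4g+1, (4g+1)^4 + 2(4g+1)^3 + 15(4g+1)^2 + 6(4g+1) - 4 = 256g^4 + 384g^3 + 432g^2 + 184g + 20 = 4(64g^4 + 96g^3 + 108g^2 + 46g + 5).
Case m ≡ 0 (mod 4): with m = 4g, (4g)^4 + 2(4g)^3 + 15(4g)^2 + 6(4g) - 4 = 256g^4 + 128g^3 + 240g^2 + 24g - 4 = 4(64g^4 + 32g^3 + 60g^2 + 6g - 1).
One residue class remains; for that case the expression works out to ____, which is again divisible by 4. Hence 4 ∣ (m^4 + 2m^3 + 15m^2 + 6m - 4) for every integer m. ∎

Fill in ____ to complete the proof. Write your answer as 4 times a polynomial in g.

The residues treated are {3, 1, 0}, so the missing case is m ≡ 2 (mod 4); write m = 4g+2.
Then (4g+2)^4 + 2(4g+2)^3 + 15(4g+2)^2 + 6(4g+2) - 4 = 256g^4 + 640g^3 + 816g^2 + 488g + 100 = 4(64g^4 + 160g^3 + 204g^2 + 122g + 25).

4(64g^4 + 160g^3 + 204g^2 + 122g + 25)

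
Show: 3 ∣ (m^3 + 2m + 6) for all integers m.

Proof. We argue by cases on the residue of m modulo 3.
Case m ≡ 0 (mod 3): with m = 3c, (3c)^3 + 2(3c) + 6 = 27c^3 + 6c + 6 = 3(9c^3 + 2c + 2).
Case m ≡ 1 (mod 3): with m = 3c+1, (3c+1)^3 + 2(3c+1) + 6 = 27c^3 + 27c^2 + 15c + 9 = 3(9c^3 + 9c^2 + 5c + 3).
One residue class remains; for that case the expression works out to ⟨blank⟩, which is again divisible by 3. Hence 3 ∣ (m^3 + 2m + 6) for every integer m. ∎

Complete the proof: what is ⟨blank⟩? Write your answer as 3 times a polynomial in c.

3(9c^3 + 18c^2 + 14c + 6)

Only m ≡ 2 (mod 3) is unaccounted for. Put m = 3c+2:
(3c+2)^3 + 2(3c+2) + 6 expands to 27c^3 + 54c^2 + 42c + 18,
and factoring out 3 leaves 3(9c^3 + 18c^2 + 14c + 6).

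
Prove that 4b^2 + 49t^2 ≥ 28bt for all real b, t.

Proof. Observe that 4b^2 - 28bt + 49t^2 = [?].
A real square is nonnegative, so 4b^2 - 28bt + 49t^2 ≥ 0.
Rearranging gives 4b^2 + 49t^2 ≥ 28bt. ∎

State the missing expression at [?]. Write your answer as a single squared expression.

The leading and trailing coefficients are 2^2 and 7^2, and 28 = 2·2·7, so the trinomial is (2b - 7t)^2.
Hence 4b^2 - 28bt + 49t^2 ≥ 0.

(2b - 7t)^2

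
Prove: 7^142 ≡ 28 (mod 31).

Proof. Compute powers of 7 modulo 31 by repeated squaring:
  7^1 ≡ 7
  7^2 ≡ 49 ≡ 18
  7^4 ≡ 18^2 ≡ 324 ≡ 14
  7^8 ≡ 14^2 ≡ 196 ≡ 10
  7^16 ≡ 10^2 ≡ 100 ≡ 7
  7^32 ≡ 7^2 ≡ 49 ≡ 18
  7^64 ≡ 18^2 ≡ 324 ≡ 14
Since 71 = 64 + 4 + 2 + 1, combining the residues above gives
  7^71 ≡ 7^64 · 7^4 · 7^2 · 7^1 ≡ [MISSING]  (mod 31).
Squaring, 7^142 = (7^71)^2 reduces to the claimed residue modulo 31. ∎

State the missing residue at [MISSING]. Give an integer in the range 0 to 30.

7^64 · 7^4 · 7^2 · 7^1 ≡ 14 · 14 · 18 · 7 = 24696.
24696 mod 31 = 20, so 7^71 ≡ 20 (mod 31).

20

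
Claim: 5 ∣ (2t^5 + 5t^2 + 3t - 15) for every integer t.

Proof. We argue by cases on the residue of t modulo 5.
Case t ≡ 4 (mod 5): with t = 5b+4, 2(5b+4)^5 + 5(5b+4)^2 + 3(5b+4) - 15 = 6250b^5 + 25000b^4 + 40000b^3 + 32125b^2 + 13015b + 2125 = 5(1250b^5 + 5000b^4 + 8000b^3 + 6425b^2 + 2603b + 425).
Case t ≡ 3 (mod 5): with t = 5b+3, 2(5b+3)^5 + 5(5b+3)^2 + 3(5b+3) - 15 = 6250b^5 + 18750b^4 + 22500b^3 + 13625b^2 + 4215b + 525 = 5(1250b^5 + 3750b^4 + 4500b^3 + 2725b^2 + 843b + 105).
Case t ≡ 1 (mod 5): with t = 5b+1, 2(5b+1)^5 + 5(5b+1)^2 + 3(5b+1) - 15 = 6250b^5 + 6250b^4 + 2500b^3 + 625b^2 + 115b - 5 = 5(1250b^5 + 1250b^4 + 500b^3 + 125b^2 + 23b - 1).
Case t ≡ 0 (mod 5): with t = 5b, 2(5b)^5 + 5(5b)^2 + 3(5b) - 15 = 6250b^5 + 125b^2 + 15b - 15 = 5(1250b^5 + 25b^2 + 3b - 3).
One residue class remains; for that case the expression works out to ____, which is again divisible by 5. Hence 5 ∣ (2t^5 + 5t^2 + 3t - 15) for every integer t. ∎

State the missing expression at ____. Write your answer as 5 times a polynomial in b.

Only t ≡ 2 (mod 5) is unaccounted for. Put t = 5b+2:
2(5b+2)^5 + 5(5b+2)^2 + 3(5b+2) - 15 expands to 6250b^5 + 12500b^4 + 10000b^3 + 4125b^2 + 915b + 75,
and factoring out 5 leaves 5(1250b^5 + 2500b^4 + 2000b^3 + 825b^2 + 183b + 15).

5(1250b^5 + 2500b^4 + 2000b^3 + 825b^2 + 183b + 15)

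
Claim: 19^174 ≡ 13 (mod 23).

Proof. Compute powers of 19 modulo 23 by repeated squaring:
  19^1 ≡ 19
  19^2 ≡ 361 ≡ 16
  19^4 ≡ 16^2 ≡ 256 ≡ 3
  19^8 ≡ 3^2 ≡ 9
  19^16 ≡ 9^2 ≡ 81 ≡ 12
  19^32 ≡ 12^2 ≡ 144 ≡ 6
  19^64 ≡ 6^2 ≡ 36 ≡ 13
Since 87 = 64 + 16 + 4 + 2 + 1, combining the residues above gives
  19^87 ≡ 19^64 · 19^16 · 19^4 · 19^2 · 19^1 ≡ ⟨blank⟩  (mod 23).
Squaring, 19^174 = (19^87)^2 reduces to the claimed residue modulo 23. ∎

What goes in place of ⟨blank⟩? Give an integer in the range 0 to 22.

17

19^64 · 19^16 · 19^4 · 19^2 · 19^1 ≡ 13 · 12 · 3 · 16 · 19 = 142272.
142272 mod 23 = 17, so 19^87 ≡ 17 (mod 23).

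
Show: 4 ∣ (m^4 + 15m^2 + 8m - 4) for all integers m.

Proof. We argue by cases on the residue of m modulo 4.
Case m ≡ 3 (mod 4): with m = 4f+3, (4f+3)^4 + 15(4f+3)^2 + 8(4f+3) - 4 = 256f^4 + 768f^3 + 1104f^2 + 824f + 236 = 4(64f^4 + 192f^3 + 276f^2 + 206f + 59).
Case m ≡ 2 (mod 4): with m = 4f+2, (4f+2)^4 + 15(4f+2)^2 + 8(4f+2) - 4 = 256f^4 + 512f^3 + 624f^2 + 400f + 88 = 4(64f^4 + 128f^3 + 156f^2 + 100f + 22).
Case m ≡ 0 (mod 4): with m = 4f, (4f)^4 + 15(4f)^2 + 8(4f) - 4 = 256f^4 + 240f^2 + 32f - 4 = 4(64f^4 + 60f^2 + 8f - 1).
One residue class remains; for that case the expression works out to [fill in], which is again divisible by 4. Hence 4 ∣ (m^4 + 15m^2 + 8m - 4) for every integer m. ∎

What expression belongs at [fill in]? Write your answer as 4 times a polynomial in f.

Only m ≡ 1 (mod 4) is unaccounted for. Put m = 4f+1:
(4f+1)^4 + 15(4f+1)^2 + 8(4f+1) - 4 expands to 256f^4 + 256f^3 + 336f^2 + 168f + 20,
and factoring out 4 leaves 4(64f^4 + 64f^3 + 84f^2 + 42f + 5).

4(64f^4 + 64f^3 + 84f^2 + 42f + 5)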